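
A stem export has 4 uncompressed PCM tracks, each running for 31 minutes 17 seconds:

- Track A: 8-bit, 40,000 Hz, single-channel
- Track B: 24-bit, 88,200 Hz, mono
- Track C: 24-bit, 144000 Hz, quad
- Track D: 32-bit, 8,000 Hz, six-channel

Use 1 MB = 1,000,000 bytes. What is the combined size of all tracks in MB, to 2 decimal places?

31 minutes 17 seconds = 1,877 s.
Track A: 40,000 × 1,877 × 1 × 1 = 75,080,000 bytes.
Track B: 88,200 × 1,877 × 3 × 1 = 496,654,200 bytes.
Track C: 144,000 × 1,877 × 3 × 4 = 3,243,456,000 bytes.
Track D: 8,000 × 1,877 × 4 × 6 = 360,384,000 bytes.
Total = 4,175,574,200 bytes = 4175.57 MB.

4175.57 MB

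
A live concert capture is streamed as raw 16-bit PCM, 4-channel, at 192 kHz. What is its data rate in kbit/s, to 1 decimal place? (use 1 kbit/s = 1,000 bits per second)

Bit rate = 192,000 × 16 × 4 = 12,288,000 bits/s.
= 12288.0 kbit/s.

12288.0 kbit/s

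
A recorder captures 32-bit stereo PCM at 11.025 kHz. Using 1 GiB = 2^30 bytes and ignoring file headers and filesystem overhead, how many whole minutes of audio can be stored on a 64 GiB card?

Uncompressed byte rate = 11,025 × 4 × 2 = 88,200 bytes/s.
Capacity = 64 × 1,073,741,824 = 68,719,476,736 bytes.
68,719,476,736 / 88,200 ≈ 779132.39 s → 12,985 minutes.

12,985 minutes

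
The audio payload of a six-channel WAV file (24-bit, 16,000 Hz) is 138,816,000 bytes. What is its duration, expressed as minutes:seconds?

Byte rate = 16,000 × 3 × 6 = 288,000 bytes/s.
Duration = 138,816,000 / 288,000 = 482 s.
482 s = 8:02.

8:02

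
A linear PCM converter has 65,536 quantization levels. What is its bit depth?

log2(65,536) = 16.

16 bits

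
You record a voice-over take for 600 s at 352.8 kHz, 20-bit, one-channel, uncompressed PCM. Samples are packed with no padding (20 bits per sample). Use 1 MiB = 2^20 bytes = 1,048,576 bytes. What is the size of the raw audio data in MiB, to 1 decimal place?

504.7 MiB

Bits = 352,800 × 600 × 20 × 1 = 4,233,600,000 bits = 529,200,000 bytes.
529,200,000 / 1,048,576 = 504.7 MiB.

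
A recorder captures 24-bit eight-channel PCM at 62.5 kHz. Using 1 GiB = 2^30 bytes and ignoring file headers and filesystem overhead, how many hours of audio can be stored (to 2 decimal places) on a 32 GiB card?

6.36 hours

Uncompressed byte rate = 62,500 × 3 × 8 = 1,500,000 bytes/s.
Capacity = 32 × 1,073,741,824 = 34,359,738,368 bytes.
34,359,738,368 / 1,500,000 ≈ 22906.49 s → 6.36 hours.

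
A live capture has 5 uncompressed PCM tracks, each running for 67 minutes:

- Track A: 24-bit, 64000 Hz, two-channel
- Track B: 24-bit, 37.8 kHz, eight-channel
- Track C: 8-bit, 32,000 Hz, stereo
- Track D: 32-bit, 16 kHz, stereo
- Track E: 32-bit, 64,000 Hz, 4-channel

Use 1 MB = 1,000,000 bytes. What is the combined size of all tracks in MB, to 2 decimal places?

10078.94 MB

67 minutes = 4,020 s.
Track A: 64,000 × 4,020 × 3 × 2 = 1,543,680,000 bytes.
Track B: 37,800 × 4,020 × 3 × 8 = 3,646,944,000 bytes.
Track C: 32,000 × 4,020 × 1 × 2 = 257,280,000 bytes.
Track D: 16,000 × 4,020 × 4 × 2 = 514,560,000 bytes.
Track E: 64,000 × 4,020 × 4 × 4 = 4,116,480,000 bytes.
Total = 10,078,944,000 bytes = 10078.94 MB.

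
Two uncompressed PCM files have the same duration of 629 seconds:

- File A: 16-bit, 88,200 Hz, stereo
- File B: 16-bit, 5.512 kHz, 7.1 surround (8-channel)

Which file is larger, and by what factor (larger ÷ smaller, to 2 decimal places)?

File A, by a factor of 4.00

File A: 88,200 × 2 × 2 = 352,800 bytes/s.
File B: 5,512 × 2 × 8 = 88,192 bytes/s.
File A is larger; ratio = 221,911,200 / 55,472,768 = 4.00.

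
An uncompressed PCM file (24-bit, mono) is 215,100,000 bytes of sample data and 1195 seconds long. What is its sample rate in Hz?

Bytes = sample_rate × seconds × bytes_per_sample × channels.
sample_rate = 215,100,000 / (1,195 × 3 × 1) = 215,100,000 / 3,585 = 60,000 Hz.

60,000 Hz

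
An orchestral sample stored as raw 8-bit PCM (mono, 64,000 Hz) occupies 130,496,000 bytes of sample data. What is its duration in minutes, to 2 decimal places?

33.98 minutes

Byte rate = 64,000 × 1 × 1 = 64,000 bytes/s.
Duration = 130,496,000 / 64,000 = 2,039 s.
2,039 s / 60 = 33.98 minutes.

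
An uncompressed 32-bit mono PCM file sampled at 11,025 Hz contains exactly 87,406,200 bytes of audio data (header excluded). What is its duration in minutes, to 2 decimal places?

Byte rate = 11,025 × 4 × 1 = 44,100 bytes/s.
Duration = 87,406,200 / 44,100 = 1,982 s.
1,982 s / 60 = 33.03 minutes.

33.03 minutes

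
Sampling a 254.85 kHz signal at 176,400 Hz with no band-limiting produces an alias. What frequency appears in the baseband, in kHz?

78.45 kHz

Nyquist = 176,400/2 = 88,200 Hz; 254,850 Hz exceeds it.
Alias = |254,850 − 1×176,400| = |254,850 − 176,400| = 78,450 Hz = 78.45 kHz.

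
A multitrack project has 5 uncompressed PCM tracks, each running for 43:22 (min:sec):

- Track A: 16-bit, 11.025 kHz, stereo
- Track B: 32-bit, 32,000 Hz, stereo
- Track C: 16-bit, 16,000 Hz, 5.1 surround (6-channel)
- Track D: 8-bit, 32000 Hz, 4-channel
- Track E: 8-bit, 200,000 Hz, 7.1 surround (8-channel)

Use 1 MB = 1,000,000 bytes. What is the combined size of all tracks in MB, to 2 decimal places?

5776.70 MB

43:22 (min:sec) = 2,602 s.
Track A: 11,025 × 2,602 × 2 × 2 = 114,748,200 bytes.
Track B: 32,000 × 2,602 × 4 × 2 = 666,112,000 bytes.
Track C: 16,000 × 2,602 × 2 × 6 = 499,584,000 bytes.
Track D: 32,000 × 2,602 × 1 × 4 = 333,056,000 bytes.
Track E: 200,000 × 2,602 × 1 × 8 = 4,163,200,000 bytes.
Total = 5,776,700,200 bytes = 5776.70 MB.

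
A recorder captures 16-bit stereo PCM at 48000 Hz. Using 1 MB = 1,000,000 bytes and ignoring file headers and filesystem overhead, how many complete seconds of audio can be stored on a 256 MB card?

Uncompressed byte rate = 48,000 × 2 × 2 = 192,000 bytes/s.
Capacity = 256 × 1,000,000 = 256,000,000 bytes.
256,000,000 / 192,000 ≈ 1333.33 s → 1,333 seconds.

1,333 seconds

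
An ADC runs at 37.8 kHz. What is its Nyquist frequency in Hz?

Nyquist frequency = sample rate / 2 = 37,800 / 2 = 18,900 Hz.

18,900 Hz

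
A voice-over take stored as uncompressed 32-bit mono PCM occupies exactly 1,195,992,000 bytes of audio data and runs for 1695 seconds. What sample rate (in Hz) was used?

Bytes = sample_rate × seconds × bytes_per_sample × channels.
sample_rate = 1,195,992,000 / (1,695 × 4 × 1) = 1,195,992,000 / 6,780 = 176,400 Hz.

176,400 Hz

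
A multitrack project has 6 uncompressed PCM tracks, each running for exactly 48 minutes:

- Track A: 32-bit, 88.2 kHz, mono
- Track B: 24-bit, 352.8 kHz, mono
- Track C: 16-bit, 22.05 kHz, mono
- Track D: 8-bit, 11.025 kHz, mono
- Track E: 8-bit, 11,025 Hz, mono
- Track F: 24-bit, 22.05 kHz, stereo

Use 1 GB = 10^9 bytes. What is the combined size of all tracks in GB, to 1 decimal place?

4.6 GB

exactly 48 minutes = 2,880 s.
Track A: 88,200 × 2,880 × 4 × 1 = 1,016,064,000 bytes.
Track B: 352,800 × 2,880 × 3 × 1 = 3,048,192,000 bytes.
Track C: 22,050 × 2,880 × 2 × 1 = 127,008,000 bytes.
Track D: 11,025 × 2,880 × 1 × 1 = 31,752,000 bytes.
Track E: 11,025 × 2,880 × 1 × 1 = 31,752,000 bytes.
Track F: 22,050 × 2,880 × 3 × 2 = 381,024,000 bytes.
Total = 4,635,792,000 bytes = 4.6 GB.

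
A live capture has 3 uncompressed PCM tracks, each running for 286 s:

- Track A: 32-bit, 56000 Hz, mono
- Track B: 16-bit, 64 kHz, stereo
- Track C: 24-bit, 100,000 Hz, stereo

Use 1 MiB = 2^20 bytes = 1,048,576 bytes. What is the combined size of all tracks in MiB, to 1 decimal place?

Track A: 56,000 × 286 × 4 × 1 = 64,064,000 bytes.
Track B: 64,000 × 286 × 2 × 2 = 73,216,000 bytes.
Track C: 100,000 × 286 × 3 × 2 = 171,600,000 bytes.
Total = 308,880,000 bytes = 294.6 MiB.

294.6 MiB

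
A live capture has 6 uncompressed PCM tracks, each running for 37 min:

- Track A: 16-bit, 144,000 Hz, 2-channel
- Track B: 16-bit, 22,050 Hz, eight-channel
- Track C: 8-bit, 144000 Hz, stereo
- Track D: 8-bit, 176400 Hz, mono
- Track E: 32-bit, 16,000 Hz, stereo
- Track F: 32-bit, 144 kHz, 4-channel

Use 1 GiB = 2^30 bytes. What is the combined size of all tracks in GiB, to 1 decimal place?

7.9 GiB

37 min = 2,220 s.
Track A: 144,000 × 2,220 × 2 × 2 = 1,278,720,000 bytes.
Track B: 22,050 × 2,220 × 2 × 8 = 783,216,000 bytes.
Track C: 144,000 × 2,220 × 1 × 2 = 639,360,000 bytes.
Track D: 176,400 × 2,220 × 1 × 1 = 391,608,000 bytes.
Track E: 16,000 × 2,220 × 4 × 2 = 284,160,000 bytes.
Track F: 144,000 × 2,220 × 4 × 4 = 5,114,880,000 bytes.
Total = 8,491,944,000 bytes = 7.9 GiB.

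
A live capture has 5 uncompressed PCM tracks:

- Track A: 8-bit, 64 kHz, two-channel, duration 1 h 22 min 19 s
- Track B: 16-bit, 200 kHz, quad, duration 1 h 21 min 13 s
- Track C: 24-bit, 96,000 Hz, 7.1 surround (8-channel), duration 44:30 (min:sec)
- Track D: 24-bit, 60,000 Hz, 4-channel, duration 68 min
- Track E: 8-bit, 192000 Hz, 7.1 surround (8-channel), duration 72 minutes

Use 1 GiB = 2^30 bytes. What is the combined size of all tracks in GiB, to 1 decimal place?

Track A: 1 h 22 min 19 s = 4,939 s; 64,000 × 4,939 × 1 × 2 = 632,192,000 bytes.
Track B: 1 h 21 min 13 s = 4,873 s; 200,000 × 4,873 × 2 × 4 = 7,796,800,000 bytes.
Track C: 44:30 (min:sec) = 2,670 s; 96,000 × 2,670 × 3 × 8 = 6,151,680,000 bytes.
Track D: 68 min = 4,080 s; 60,000 × 4,080 × 3 × 4 = 2,937,600,000 bytes.
Track E: 72 minutes = 4,320 s; 192,000 × 4,320 × 1 × 8 = 6,635,520,000 bytes.
Total = 24,153,792,000 bytes = 22.5 GiB.

22.5 GiB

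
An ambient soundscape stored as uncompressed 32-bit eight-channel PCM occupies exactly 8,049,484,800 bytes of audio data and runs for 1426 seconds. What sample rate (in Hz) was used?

176,400 Hz

Bytes = sample_rate × seconds × bytes_per_sample × channels.
sample_rate = 8,049,484,800 / (1,426 × 4 × 8) = 8,049,484,800 / 45,632 = 176,400 Hz.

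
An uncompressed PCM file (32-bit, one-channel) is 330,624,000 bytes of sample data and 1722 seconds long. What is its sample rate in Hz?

Bytes = sample_rate × seconds × bytes_per_sample × channels.
sample_rate = 330,624,000 / (1,722 × 4 × 1) = 330,624,000 / 6,888 = 48,000 Hz.

48,000 Hz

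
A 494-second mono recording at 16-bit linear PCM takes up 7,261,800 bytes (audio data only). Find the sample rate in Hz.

7,350 Hz

Bytes = sample_rate × seconds × bytes_per_sample × channels.
sample_rate = 7,261,800 / (494 × 2 × 1) = 7,261,800 / 988 = 7,350 Hz.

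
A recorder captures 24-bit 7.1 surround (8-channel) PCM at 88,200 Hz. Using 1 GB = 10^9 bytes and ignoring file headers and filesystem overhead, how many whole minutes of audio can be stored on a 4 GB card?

31 minutes

Uncompressed byte rate = 88,200 × 3 × 8 = 2,116,800 bytes/s.
Capacity = 4 × 1,000,000,000 = 4,000,000,000 bytes.
4,000,000,000 / 2,116,800 ≈ 1889.64 s → 31 minutes.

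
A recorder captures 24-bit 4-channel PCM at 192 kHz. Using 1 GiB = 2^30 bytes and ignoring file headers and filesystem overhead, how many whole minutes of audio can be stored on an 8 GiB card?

Uncompressed byte rate = 192,000 × 3 × 4 = 2,304,000 bytes/s.
Capacity = 8 × 1,073,741,824 = 8,589,934,592 bytes.
8,589,934,592 / 2,304,000 ≈ 3728.27 s → 62 minutes.

62 minutes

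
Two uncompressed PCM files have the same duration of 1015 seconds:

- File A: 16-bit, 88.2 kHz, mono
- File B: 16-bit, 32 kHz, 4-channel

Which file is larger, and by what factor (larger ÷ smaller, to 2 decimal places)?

File B, by a factor of 1.45

File A: 88,200 × 2 × 1 = 176,400 bytes/s.
File B: 32,000 × 2 × 4 = 256,000 bytes/s.
File B is larger; ratio = 259,840,000 / 179,046,000 = 1.45.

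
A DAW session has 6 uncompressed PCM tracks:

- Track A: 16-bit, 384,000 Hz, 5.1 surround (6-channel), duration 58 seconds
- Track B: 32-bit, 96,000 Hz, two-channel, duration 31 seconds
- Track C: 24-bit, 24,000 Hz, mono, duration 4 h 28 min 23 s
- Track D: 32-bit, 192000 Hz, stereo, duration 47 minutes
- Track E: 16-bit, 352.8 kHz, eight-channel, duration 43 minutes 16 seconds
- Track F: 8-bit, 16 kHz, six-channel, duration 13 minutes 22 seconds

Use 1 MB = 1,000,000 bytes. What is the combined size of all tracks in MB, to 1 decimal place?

20512.9 MB

Track A: 384,000 × 58 × 2 × 6 = 267,264,000 bytes.
Track B: 96,000 × 31 × 4 × 2 = 23,808,000 bytes.
Track C: 4 h 28 min 23 s = 16,103 s; 24,000 × 16,103 × 3 × 1 = 1,159,416,000 bytes.
Track D: 47 minutes = 2,820 s; 192,000 × 2,820 × 4 × 2 = 4,331,520,000 bytes.
Track E: 43 minutes 16 seconds = 2,596 s; 352,800 × 2,596 × 2 × 8 = 14,653,900,800 bytes.
Track F: 13 minutes 22 seconds = 802 s; 16,000 × 802 × 1 × 6 = 76,992,000 bytes.
Total = 20,512,900,800 bytes = 20512.9 MB.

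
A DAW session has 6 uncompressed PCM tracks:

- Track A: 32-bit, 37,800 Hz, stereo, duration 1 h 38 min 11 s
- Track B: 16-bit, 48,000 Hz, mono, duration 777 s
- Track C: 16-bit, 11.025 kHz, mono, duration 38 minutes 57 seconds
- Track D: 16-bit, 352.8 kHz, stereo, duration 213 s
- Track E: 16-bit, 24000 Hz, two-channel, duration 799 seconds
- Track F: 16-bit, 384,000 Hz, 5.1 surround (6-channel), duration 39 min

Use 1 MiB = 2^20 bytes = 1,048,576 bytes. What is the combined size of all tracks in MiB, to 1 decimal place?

12462.2 MiB

Track A: 1 h 38 min 11 s = 5,891 s; 37,800 × 5,891 × 4 × 2 = 1,781,438,400 bytes.
Track B: 48,000 × 777 × 2 × 1 = 74,592,000 bytes.
Track C: 38 minutes 57 seconds = 2,337 s; 11,025 × 2,337 × 2 × 1 = 51,530,850 bytes.
Track D: 352,800 × 213 × 2 × 2 = 300,585,600 bytes.
Track E: 24,000 × 799 × 2 × 2 = 76,704,000 bytes.
Track F: 39 min = 2,340 s; 384,000 × 2,340 × 2 × 6 = 10,782,720,000 bytes.
Total = 13,067,570,850 bytes = 12462.2 MiB.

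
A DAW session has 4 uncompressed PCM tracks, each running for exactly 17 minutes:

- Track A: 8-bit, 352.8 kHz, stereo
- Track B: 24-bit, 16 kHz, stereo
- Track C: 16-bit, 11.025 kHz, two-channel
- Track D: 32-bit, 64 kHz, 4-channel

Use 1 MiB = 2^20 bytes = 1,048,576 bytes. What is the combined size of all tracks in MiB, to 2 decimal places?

1818.75 MiB

exactly 17 minutes = 1,020 s.
Track A: 352,800 × 1,020 × 1 × 2 = 719,712,000 bytes.
Track B: 16,000 × 1,020 × 3 × 2 = 97,920,000 bytes.
Track C: 11,025 × 1,020 × 2 × 2 = 44,982,000 bytes.
Track D: 64,000 × 1,020 × 4 × 4 = 1,044,480,000 bytes.
Total = 1,907,094,000 bytes = 1818.75 MiB.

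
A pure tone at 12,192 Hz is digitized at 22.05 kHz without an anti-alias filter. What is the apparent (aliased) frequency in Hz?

Nyquist = 22,050/2 = 11,025 Hz; 12,192 Hz exceeds it.
Alias = |12,192 − 1×22,050| = |12,192 − 22,050| = 9,858 Hz.

9,858 Hz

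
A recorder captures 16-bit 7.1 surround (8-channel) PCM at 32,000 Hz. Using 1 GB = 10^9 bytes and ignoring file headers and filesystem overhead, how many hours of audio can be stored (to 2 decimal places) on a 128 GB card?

Uncompressed byte rate = 32,000 × 2 × 8 = 512,000 bytes/s.
Capacity = 128 × 1,000,000,000 = 128,000,000,000 bytes.
128,000,000,000 / 512,000 ≈ 250000 s → 69.44 hours.

69.44 hours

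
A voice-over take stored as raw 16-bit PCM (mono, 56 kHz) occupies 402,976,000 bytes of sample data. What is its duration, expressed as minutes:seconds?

Byte rate = 56,000 × 2 × 1 = 112,000 bytes/s.
Duration = 402,976,000 / 112,000 = 3,598 s.
3,598 s = 59:58.

59:58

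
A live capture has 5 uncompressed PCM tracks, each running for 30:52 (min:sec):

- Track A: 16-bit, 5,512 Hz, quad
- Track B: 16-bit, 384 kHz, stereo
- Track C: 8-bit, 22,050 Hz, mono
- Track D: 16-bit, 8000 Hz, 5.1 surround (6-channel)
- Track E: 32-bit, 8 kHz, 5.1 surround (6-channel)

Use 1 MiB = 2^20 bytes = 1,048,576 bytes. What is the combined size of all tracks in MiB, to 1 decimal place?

30:52 (min:sec) = 1,852 s.
Track A: 5,512 × 1,852 × 2 × 4 = 81,665,792 bytes.
Track B: 384,000 × 1,852 × 2 × 2 = 2,844,672,000 bytes.
Track C: 22,050 × 1,852 × 1 × 1 = 40,836,600 bytes.
Track D: 8,000 × 1,852 × 2 × 6 = 177,792,000 bytes.
Track E: 8,000 × 1,852 × 4 × 6 = 355,584,000 bytes.
Total = 3,500,550,392 bytes = 3338.4 MiB.

3338.4 MiB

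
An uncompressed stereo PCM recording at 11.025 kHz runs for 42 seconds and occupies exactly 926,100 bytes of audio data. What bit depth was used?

Bytes per sample = 926,100 / (11,025 × 42 × 2) = 926,100 / 926,100 = 1.
Bit depth = 1 × 8 = 8 bits.

8 bits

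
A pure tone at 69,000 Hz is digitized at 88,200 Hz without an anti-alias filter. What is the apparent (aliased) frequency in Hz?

19,200 Hz

Nyquist = 88,200/2 = 44,100 Hz; 69,000 Hz exceeds it.
Alias = |69,000 − 1×88,200| = |69,000 − 88,200| = 19,200 Hz.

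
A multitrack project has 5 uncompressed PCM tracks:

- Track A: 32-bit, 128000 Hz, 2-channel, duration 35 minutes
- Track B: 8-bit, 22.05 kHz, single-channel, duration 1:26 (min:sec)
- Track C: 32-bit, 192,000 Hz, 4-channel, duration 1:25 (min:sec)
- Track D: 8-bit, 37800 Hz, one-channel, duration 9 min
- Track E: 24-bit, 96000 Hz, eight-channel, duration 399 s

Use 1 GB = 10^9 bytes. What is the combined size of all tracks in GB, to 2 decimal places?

3.35 GB

Track A: 35 minutes = 2,100 s; 128,000 × 2,100 × 4 × 2 = 2,150,400,000 bytes.
Track B: 1:26 (min:sec) = 86 s; 22,050 × 86 × 1 × 1 = 1,896,300 bytes.
Track C: 1:25 (min:sec) = 85 s; 192,000 × 85 × 4 × 4 = 261,120,000 bytes.
Track D: 9 min = 540 s; 37,800 × 540 × 1 × 1 = 20,412,000 bytes.
Track E: 96,000 × 399 × 3 × 8 = 919,296,000 bytes.
Total = 3,353,124,300 bytes = 3.35 GB.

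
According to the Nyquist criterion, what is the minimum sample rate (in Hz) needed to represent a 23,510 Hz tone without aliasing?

47,020 Hz

Minimum sample rate = 2 × 23,510 Hz = 47,020 Hz.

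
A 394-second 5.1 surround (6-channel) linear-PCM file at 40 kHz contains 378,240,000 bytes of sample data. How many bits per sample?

32 bits

Bytes per sample = 378,240,000 / (40,000 × 394 × 6) = 378,240,000 / 94,560,000 = 4.
Bit depth = 4 × 8 = 32 bits.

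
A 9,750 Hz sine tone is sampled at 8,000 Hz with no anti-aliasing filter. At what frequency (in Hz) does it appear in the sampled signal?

Nyquist = 8,000/2 = 4,000 Hz; 9,750 Hz exceeds it.
Alias = |9,750 − 1×8,000| = |9,750 − 8,000| = 1,750 Hz.

1,750 Hz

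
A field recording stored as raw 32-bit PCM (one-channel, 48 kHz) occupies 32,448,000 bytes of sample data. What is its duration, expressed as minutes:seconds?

2:49

Byte rate = 48,000 × 4 × 1 = 192,000 bytes/s.
Duration = 32,448,000 / 192,000 = 169 s.
169 s = 2:49.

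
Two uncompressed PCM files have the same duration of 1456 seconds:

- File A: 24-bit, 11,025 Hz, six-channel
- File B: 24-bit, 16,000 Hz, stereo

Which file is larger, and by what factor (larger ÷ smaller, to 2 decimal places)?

File A, by a factor of 2.07

File A: 11,025 × 3 × 6 = 198,450 bytes/s.
File B: 16,000 × 3 × 2 = 96,000 bytes/s.
File A is larger; ratio = 288,943,200 / 139,776,000 = 2.07.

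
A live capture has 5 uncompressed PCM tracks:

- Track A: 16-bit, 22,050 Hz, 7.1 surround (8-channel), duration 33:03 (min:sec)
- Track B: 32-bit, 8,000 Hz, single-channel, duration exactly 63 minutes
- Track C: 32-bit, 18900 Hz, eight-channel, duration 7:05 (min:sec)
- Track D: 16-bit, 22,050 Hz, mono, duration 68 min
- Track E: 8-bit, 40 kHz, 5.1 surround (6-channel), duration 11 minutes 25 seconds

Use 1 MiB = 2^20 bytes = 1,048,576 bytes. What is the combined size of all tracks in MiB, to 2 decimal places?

Track A: 33:03 (min:sec) = 1,983 s; 22,050 × 1,983 × 2 × 8 = 699,602,400 bytes.
Track B: exactly 63 minutes = 3,780 s; 8,000 × 3,780 × 4 × 1 = 120,960,000 bytes.
Track C: 7:05 (min:sec) = 425 s; 18,900 × 425 × 4 × 8 = 257,040,000 bytes.
Track D: 68 min = 4,080 s; 22,050 × 4,080 × 2 × 1 = 179,928,000 bytes.
Track E: 11 minutes 25 seconds = 685 s; 40,000 × 685 × 1 × 6 = 164,400,000 bytes.
Total = 1,421,930,400 bytes = 1356.06 MiB.

1356.06 MiB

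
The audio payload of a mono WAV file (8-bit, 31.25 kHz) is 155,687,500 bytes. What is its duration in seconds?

Byte rate = 31,250 × 1 × 1 = 31,250 bytes/s.
Duration = 155,687,500 / 31,250 = 4,982 s.

4,982 seconds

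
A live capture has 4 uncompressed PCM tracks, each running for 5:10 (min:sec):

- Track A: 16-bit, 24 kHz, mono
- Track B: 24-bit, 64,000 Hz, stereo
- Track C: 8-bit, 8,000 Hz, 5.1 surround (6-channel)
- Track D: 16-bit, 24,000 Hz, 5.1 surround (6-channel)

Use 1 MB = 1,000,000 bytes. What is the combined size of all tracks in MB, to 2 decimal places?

238.08 MB

5:10 (min:sec) = 310 s.
Track A: 24,000 × 310 × 2 × 1 = 14,880,000 bytes.
Track B: 64,000 × 310 × 3 × 2 = 119,040,000 bytes.
Track C: 8,000 × 310 × 1 × 6 = 14,880,000 bytes.
Track D: 24,000 × 310 × 2 × 6 = 89,280,000 bytes.
Total = 238,080,000 bytes = 238.08 MB.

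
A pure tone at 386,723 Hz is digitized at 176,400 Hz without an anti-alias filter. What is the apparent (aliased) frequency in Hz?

33,923 Hz

Nyquist = 176,400/2 = 88,200 Hz; 386,723 Hz exceeds it.
Alias = |386,723 − 2×176,400| = |386,723 − 352,800| = 33,923 Hz.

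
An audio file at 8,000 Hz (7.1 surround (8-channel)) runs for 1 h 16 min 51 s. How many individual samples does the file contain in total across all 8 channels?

1 h 16 min 51 s = 4,611 s.
8,000 × 4,611 s × 8 ch = 295,104,000 samples.

295,104,000 samples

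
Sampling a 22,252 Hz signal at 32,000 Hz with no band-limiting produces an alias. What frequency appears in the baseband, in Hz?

9,748 Hz

Nyquist = 32,000/2 = 16,000 Hz; 22,252 Hz exceeds it.
Alias = |22,252 − 1×32,000| = |22,252 − 32,000| = 9,748 Hz.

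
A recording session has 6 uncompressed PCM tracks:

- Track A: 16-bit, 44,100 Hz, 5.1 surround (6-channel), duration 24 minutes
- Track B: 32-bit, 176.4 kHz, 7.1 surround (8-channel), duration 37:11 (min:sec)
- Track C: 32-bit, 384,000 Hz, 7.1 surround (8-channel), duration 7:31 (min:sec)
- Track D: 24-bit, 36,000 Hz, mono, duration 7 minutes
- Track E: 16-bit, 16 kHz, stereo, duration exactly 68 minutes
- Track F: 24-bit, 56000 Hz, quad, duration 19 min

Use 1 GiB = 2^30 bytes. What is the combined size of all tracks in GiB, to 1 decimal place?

18.6 GiB

Track A: 24 minutes = 1,440 s; 44,100 × 1,440 × 2 × 6 = 762,048,000 bytes.
Track B: 37:11 (min:sec) = 2,231 s; 176,400 × 2,231 × 4 × 8 = 12,593,548,800 bytes.
Track C: 7:31 (min:sec) = 451 s; 384,000 × 451 × 4 × 8 = 5,541,888,000 bytes.
Track D: 7 minutes = 420 s; 36,000 × 420 × 3 × 1 = 45,360,000 bytes.
Track E: exactly 68 minutes = 4,080 s; 16,000 × 4,080 × 2 × 2 = 261,120,000 bytes.
Track F: 19 min = 1,140 s; 56,000 × 1,140 × 3 × 4 = 766,080,000 bytes.
Total = 19,970,044,800 bytes = 18.6 GiB.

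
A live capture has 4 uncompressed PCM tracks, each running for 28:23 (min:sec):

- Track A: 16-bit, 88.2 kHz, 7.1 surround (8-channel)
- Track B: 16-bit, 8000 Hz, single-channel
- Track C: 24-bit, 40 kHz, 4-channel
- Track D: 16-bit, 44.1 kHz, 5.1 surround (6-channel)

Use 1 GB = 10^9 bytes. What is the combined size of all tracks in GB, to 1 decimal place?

4.1 GB

28:23 (min:sec) = 1,703 s.
Track A: 88,200 × 1,703 × 2 × 8 = 2,403,273,600 bytes.
Track B: 8,000 × 1,703 × 2 × 1 = 27,248,000 bytes.
Track C: 40,000 × 1,703 × 3 × 4 = 817,440,000 bytes.
Track D: 44,100 × 1,703 × 2 × 6 = 901,227,600 bytes.
Total = 4,149,189,200 bytes = 4.1 GB.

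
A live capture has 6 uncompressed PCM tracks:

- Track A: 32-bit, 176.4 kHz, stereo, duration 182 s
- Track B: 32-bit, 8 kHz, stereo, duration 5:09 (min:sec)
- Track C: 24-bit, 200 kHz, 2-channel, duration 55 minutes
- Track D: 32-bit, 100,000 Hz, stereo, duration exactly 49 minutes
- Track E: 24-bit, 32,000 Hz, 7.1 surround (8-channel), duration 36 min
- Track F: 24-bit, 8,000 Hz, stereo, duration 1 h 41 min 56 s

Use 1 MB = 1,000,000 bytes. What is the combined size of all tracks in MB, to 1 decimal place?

8541.1 MB

Track A: 176,400 × 182 × 4 × 2 = 256,838,400 bytes.
Track B: 5:09 (min:sec) = 309 s; 8,000 × 309 × 4 × 2 = 19,776,000 bytes.
Track C: 55 minutes = 3,300 s; 200,000 × 3,300 × 3 × 2 = 3,960,000,000 bytes.
Track D: exactly 49 minutes = 2,940 s; 100,000 × 2,940 × 4 × 2 = 2,352,000,000 bytes.
Track E: 36 min = 2,160 s; 32,000 × 2,160 × 3 × 8 = 1,658,880,000 bytes.
Track F: 1 h 41 min 56 s = 6,116 s; 8,000 × 6,116 × 3 × 2 = 293,568,000 bytes.
Total = 8,541,062,400 bytes = 8541.1 MB.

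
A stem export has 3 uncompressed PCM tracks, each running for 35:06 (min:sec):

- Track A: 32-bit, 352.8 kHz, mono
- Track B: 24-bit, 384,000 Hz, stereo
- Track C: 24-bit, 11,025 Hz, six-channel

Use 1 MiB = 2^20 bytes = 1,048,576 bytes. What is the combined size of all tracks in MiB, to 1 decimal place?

7860.3 MiB

35:06 (min:sec) = 2,106 s.
Track A: 352,800 × 2,106 × 4 × 1 = 2,971,987,200 bytes.
Track B: 384,000 × 2,106 × 3 × 2 = 4,852,224,000 bytes.
Track C: 11,025 × 2,106 × 3 × 6 = 417,935,700 bytes.
Total = 8,242,146,900 bytes = 7860.3 MiB.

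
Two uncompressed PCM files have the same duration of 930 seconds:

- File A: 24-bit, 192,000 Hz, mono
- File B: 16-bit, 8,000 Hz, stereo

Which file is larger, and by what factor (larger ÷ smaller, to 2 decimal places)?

File A: 192,000 × 3 × 1 = 576,000 bytes/s.
File B: 8,000 × 2 × 2 = 32,000 bytes/s.
File A is larger; ratio = 535,680,000 / 29,760,000 = 18.00.

File A, by a factor of 18.00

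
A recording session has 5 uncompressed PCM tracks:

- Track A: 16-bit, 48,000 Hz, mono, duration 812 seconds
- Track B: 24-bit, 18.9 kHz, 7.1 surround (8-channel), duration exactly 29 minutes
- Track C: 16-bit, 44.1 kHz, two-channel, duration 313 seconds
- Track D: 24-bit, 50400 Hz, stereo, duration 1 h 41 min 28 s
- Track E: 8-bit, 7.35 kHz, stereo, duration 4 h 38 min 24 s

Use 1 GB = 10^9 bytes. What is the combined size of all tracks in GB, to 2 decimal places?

3.01 GB

Track A: 48,000 × 812 × 2 × 1 = 77,952,000 bytes.
Track B: exactly 29 minutes = 1,740 s; 18,900 × 1,740 × 3 × 8 = 789,264,000 bytes.
Track C: 44,100 × 313 × 2 × 2 = 55,213,200 bytes.
Track D: 1 h 41 min 28 s = 6,088 s; 50,400 × 6,088 × 3 × 2 = 1,841,011,200 bytes.
Track E: 4 h 38 min 24 s = 16,704 s; 7,350 × 16,704 × 1 × 2 = 245,548,800 bytes.
Total = 3,008,989,200 bytes = 3.01 GB.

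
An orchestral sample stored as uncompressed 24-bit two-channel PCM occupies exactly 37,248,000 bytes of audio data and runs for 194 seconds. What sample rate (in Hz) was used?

32,000 Hz

Bytes = sample_rate × seconds × bytes_per_sample × channels.
sample_rate = 37,248,000 / (194 × 3 × 2) = 37,248,000 / 1,164 = 32,000 Hz.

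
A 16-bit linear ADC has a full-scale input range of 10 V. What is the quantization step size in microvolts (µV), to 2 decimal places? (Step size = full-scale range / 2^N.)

10 V / 2^16 = 10 / 65,536 V = 152.59 µV.

152.59 µV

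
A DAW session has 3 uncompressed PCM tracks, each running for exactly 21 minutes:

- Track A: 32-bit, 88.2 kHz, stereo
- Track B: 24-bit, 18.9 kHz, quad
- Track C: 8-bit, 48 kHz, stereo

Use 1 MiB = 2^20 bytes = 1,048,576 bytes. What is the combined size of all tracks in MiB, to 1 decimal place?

exactly 21 minutes = 1,260 s.
Track A: 88,200 × 1,260 × 4 × 2 = 889,056,000 bytes.
Track B: 18,900 × 1,260 × 3 × 4 = 285,768,000 bytes.
Track C: 48,000 × 1,260 × 1 × 2 = 120,960,000 bytes.
Total = 1,295,784,000 bytes = 1235.8 MiB.

1235.8 MiB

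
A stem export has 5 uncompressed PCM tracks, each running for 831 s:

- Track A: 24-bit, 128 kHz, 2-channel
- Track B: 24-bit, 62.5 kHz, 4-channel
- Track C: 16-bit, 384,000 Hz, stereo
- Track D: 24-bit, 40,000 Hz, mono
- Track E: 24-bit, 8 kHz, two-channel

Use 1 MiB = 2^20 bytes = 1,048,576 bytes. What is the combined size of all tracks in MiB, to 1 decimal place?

Track A: 128,000 × 831 × 3 × 2 = 638,208,000 bytes.
Track B: 62,500 × 831 × 3 × 4 = 623,250,000 bytes.
Track C: 384,000 × 831 × 2 × 2 = 1,276,416,000 bytes.
Track D: 40,000 × 831 × 3 × 1 = 99,720,000 bytes.
Track E: 8,000 × 831 × 3 × 2 = 39,888,000 bytes.
Total = 2,677,482,000 bytes = 2553.4 MiB.

2553.4 MiB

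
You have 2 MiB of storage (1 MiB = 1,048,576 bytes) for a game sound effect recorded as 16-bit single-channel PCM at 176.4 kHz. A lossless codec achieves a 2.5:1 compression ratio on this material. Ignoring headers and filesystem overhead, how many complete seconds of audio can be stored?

14 seconds

Uncompressed byte rate = 176,400 × 2 × 1 = 352,800 bytes/s.
After 2.5:1 compression, effective rate ≈ 141120 bytes/s.
Capacity = 2 × 1,048,576 = 2,097,152 bytes.
2,097,152 / effective rate ≈ 14.86 s → 14 seconds.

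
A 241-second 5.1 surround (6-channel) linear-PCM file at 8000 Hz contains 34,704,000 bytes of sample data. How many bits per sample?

Bytes per sample = 34,704,000 / (8,000 × 241 × 6) = 34,704,000 / 11,568,000 = 3.
Bit depth = 3 × 8 = 24 bits.

24 bits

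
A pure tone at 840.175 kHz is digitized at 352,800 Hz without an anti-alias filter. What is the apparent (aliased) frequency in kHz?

134.575 kHz

Nyquist = 352,800/2 = 176,400 Hz; 840,175 Hz exceeds it.
Alias = |840,175 − 2×352,800| = |840,175 − 705,600| = 134,575 Hz = 134.575 kHz.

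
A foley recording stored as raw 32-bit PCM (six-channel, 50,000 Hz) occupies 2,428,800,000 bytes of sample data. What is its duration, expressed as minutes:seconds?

33:44

Byte rate = 50,000 × 4 × 6 = 1,200,000 bytes/s.
Duration = 2,428,800,000 / 1,200,000 = 2,024 s.
2,024 s = 33:44.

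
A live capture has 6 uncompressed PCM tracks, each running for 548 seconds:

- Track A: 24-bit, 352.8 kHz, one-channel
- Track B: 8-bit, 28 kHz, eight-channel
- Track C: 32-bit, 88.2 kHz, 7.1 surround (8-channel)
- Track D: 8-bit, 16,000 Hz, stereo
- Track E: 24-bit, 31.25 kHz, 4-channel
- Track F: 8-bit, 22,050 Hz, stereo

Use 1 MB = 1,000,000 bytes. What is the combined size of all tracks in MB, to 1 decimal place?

2496.6 MB

Track A: 352,800 × 548 × 3 × 1 = 580,003,200 bytes.
Track B: 28,000 × 548 × 1 × 8 = 122,752,000 bytes.
Track C: 88,200 × 548 × 4 × 8 = 1,546,675,200 bytes.
Track D: 16,000 × 548 × 1 × 2 = 17,536,000 bytes.
Track E: 31,250 × 548 × 3 × 4 = 205,500,000 bytes.
Track F: 22,050 × 548 × 1 × 2 = 24,166,800 bytes.
Total = 2,496,633,200 bytes = 2496.6 MB.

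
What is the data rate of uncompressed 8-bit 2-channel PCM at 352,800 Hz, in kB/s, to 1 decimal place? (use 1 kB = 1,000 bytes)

705.6 kB/s

Bit rate = 352,800 × 8 × 2 = 5,644,800 bits/s.
5,644,800 / 8 = 705,600 B/s = 705.6 kB/s.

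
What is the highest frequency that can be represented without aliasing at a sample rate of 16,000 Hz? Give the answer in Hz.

8,000 Hz

Nyquist frequency = sample rate / 2 = 16,000 / 2 = 8,000 Hz.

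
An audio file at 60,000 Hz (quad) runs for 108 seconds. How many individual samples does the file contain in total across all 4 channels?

25,920,000 samples

60,000 × 108 s × 4 ch = 25,920,000 samples.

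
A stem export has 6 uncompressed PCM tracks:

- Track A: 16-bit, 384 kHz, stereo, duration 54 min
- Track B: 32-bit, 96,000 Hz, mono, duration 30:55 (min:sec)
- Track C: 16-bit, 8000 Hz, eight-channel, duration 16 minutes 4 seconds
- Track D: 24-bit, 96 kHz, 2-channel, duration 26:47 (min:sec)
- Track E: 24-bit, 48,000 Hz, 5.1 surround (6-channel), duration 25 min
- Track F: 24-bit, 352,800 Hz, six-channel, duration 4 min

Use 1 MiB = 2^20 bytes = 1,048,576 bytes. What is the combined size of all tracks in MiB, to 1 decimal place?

9115.3 MiB

Track A: 54 min = 3,240 s; 384,000 × 3,240 × 2 × 2 = 4,976,640,000 bytes.
Track B: 30:55 (min:sec) = 1,855 s; 96,000 × 1,855 × 4 × 1 = 712,320,000 bytes.
Track C: 16 minutes 4 seconds = 964 s; 8,000 × 964 × 2 × 8 = 123,392,000 bytes.
Track D: 26:47 (min:sec) = 1,607 s; 96,000 × 1,607 × 3 × 2 = 925,632,000 bytes.
Track E: 25 min = 1,500 s; 48,000 × 1,500 × 3 × 6 = 1,296,000,000 bytes.
Track F: 4 min = 240 s; 352,800 × 240 × 3 × 6 = 1,524,096,000 bytes.
Total = 9,558,080,000 bytes = 9115.3 MiB.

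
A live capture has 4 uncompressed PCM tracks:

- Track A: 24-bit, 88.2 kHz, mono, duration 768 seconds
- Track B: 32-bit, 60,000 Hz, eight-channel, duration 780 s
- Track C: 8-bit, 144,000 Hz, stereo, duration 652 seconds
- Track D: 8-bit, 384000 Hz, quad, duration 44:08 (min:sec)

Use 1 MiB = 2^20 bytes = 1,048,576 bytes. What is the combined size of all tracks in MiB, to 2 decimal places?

5680.00 MiB

Track A: 88,200 × 768 × 3 × 1 = 203,212,800 bytes.
Track B: 60,000 × 780 × 4 × 8 = 1,497,600,000 bytes.
Track C: 144,000 × 652 × 1 × 2 = 187,776,000 bytes.
Track D: 44:08 (min:sec) = 2,648 s; 384,000 × 2,648 × 1 × 4 = 4,067,328,000 bytes.
Total = 5,955,916,800 bytes = 5680.00 MiB.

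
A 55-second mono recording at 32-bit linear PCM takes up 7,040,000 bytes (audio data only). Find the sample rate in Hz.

32,000 Hz

Bytes = sample_rate × seconds × bytes_per_sample × channels.
sample_rate = 7,040,000 / (55 × 4 × 1) = 7,040,000 / 220 = 32,000 Hz.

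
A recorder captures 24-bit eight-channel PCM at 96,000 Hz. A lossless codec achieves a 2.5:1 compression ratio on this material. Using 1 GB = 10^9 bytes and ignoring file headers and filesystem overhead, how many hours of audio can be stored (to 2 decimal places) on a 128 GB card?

Uncompressed byte rate = 96,000 × 3 × 8 = 2,304,000 bytes/s.
After 2.5:1 compression, effective rate ≈ 921600 bytes/s.
Capacity = 128 × 1,000,000,000 = 128,000,000,000 bytes.
128,000,000,000 / effective rate ≈ 138888.89 s → 38.58 hours.

38.58 hours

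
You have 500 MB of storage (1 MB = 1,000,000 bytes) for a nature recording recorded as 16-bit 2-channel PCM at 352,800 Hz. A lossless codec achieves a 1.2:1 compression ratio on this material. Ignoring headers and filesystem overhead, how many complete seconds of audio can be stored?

Uncompressed byte rate = 352,800 × 2 × 2 = 1,411,200 bytes/s.
After 1.2:1 compression, effective rate ≈ 1176000 bytes/s.
Capacity = 500 × 1,000,000 = 500,000,000 bytes.
500,000,000 / effective rate ≈ 425.17 s → 425 seconds.

425 seconds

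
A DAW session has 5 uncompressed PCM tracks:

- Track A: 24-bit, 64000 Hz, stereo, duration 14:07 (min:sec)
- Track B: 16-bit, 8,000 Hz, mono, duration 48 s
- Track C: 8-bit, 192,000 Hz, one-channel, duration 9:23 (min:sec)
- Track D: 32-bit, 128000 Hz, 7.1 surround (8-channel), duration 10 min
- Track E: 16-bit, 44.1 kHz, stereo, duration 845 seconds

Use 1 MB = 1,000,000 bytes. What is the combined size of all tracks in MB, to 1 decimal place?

3040.8 MB

Track A: 14:07 (min:sec) = 847 s; 64,000 × 847 × 3 × 2 = 325,248,000 bytes.
Track B: 8,000 × 48 × 2 × 1 = 768,000 bytes.
Track C: 9:23 (min:sec) = 563 s; 192,000 × 563 × 1 × 1 = 108,096,000 bytes.
Track D: 10 min = 600 s; 128,000 × 600 × 4 × 8 = 2,457,600,000 bytes.
Track E: 44,100 × 845 × 2 × 2 = 149,058,000 bytes.
Total = 3,040,770,000 bytes = 3040.8 MB.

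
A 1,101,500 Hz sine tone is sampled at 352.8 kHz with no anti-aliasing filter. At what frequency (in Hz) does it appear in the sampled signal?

43,100 Hz

Nyquist = 352,800/2 = 176,400 Hz; 1,101,500 Hz exceeds it.
Alias = |1,101,500 − 3×352,800| = |1,101,500 − 1,058,400| = 43,100 Hz.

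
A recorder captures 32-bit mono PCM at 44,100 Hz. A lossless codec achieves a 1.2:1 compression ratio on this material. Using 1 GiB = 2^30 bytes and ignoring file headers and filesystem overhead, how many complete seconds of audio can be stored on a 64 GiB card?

Uncompressed byte rate = 44,100 × 4 × 1 = 176,400 bytes/s.
After 1.2:1 compression, effective rate ≈ 147000 bytes/s.
Capacity = 64 × 1,073,741,824 = 68,719,476,736 bytes.
68,719,476,736 / effective rate ≈ 467479.43 s → 467,479 seconds.

467,479 seconds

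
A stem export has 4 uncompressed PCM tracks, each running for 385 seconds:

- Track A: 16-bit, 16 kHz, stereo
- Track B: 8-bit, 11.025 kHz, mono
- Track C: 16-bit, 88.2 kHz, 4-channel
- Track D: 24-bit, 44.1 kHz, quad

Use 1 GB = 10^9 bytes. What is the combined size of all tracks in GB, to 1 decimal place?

Track A: 16,000 × 385 × 2 × 2 = 24,640,000 bytes.
Track B: 11,025 × 385 × 1 × 1 = 4,244,625 bytes.
Track C: 88,200 × 385 × 2 × 4 = 271,656,000 bytes.
Track D: 44,100 × 385 × 3 × 4 = 203,742,000 bytes.
Total = 504,282,625 bytes = 0.5 GB.

0.5 GB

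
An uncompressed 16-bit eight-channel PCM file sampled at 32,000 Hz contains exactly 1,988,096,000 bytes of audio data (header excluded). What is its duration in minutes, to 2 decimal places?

64.72 minutes

Byte rate = 32,000 × 2 × 8 = 512,000 bytes/s.
Duration = 1,988,096,000 / 512,000 = 3,883 s.
3,883 s / 60 = 64.72 minutes.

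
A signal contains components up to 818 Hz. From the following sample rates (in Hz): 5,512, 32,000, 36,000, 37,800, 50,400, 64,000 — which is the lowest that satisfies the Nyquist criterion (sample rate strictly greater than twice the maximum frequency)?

5,512 Hz

Need sample rate > 2 × 818 = 1,636 Hz.
Lowest listed rate above 1,636 Hz is 5,512 Hz.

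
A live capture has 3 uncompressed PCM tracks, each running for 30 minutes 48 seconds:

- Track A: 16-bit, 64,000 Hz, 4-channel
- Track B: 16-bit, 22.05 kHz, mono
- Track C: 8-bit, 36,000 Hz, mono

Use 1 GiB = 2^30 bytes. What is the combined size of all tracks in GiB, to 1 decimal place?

1.0 GiB

30 minutes 48 seconds = 1,848 s.
Track A: 64,000 × 1,848 × 2 × 4 = 946,176,000 bytes.
Track B: 22,050 × 1,848 × 2 × 1 = 81,496,800 bytes.
Track C: 36,000 × 1,848 × 1 × 1 = 66,528,000 bytes.
Total = 1,094,200,800 bytes = 1.0 GiB.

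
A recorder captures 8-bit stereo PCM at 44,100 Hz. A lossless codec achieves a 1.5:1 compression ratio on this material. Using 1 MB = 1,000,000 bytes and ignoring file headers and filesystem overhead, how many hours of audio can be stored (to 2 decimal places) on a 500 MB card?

2.36 hours

Uncompressed byte rate = 44,100 × 1 × 2 = 88,200 bytes/s.
After 1.5:1 compression, effective rate ≈ 58800 bytes/s.
Capacity = 500 × 1,000,000 = 500,000,000 bytes.
500,000,000 / effective rate ≈ 8503.4 s → 2.36 hours.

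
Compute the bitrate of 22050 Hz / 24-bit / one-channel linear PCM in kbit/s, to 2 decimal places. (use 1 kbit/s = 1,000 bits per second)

Bit rate = 22,050 × 24 × 1 = 529,200 bits/s.
= 529.20 kbit/s.

529.20 kbit/s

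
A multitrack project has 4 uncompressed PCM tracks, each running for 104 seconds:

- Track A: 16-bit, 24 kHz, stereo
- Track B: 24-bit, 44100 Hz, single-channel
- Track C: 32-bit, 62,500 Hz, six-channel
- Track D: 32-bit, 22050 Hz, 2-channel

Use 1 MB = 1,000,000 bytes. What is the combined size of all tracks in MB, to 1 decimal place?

198.1 MB

Track A: 24,000 × 104 × 2 × 2 = 9,984,000 bytes.
Track B: 44,100 × 104 × 3 × 1 = 13,759,200 bytes.
Track C: 62,500 × 104 × 4 × 6 = 156,000,000 bytes.
Track D: 22,050 × 104 × 4 × 2 = 18,345,600 bytes.
Total = 198,088,800 bytes = 198.1 MB.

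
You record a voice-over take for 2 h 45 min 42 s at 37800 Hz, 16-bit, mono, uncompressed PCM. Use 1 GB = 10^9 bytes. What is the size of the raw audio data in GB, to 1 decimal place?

Duration = 2 h 45 min 42 s = 9,942 s.
Bytes = 37,800 samples/s × 9,942 s × 2 bytes/sample × 1 ch = 751,615,200 bytes.
751,615,200 / 1,000,000,000 = 0.8 GB.

0.8 GB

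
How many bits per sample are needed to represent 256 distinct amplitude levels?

8 bits

log2(256) = 8.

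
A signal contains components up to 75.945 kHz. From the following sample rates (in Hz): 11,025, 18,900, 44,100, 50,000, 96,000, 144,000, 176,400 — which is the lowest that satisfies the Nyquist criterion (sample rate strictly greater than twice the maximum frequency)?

Need sample rate > 2 × 75,945 = 151,890 Hz.
Lowest listed rate above 151,890 Hz is 176,400 Hz.

176,400 Hz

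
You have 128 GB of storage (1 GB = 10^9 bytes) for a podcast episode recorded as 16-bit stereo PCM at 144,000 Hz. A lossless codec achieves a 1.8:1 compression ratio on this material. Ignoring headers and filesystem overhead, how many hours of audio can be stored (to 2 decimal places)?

111.11 hours

Uncompressed byte rate = 144,000 × 2 × 2 = 576,000 bytes/s.
After 1.8:1 compression, effective rate ≈ 320000 bytes/s.
Capacity = 128 × 1,000,000,000 = 128,000,000,000 bytes.
128,000,000,000 / effective rate ≈ 400000 s → 111.11 hours.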